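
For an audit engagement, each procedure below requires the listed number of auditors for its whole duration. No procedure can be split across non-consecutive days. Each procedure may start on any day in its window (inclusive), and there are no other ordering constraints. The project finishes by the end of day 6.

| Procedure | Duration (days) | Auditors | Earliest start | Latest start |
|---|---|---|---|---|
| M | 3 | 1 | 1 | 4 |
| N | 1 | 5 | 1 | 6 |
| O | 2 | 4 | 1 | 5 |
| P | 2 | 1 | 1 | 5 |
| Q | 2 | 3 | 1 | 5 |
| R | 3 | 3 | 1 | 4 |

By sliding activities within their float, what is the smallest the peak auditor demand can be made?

6

Early-start (M@1, N@1, O@1, P@1, Q@1, R@1) gives peak 17: d1:17  d2:12  d3:4  d4:0  d5:0  d6:0.
Shift O→2, P→2, Q→4, R→4.
Schedule M@1, N@1, O@2, P@2, Q@4, R@4: d1:6  d2:6  d3:6  d4:6  d5:6  d6:3 — peak 6.
Total auditor-days = 33 over 6 days ⇒ peak ≥ ⌈33/6⌉ = 6, so 6 is optimal.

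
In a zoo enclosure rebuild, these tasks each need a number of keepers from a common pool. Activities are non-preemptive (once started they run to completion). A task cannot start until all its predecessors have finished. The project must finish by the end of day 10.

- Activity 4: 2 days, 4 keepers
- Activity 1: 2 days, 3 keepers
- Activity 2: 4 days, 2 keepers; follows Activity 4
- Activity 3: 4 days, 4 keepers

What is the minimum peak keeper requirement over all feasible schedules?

Early-start (Activity 4@1, Activity 1@1, Activity 2@3, Activity 3@1) gives peak 11: d1:11  d2:11  d3:6  d4:6  d5:2  d6:2  d7:0  d8:0  d9:0  d10:0.
Shift Activity 1→3, Activity 3→7.
Schedule Activity 4@1, Activity 1@3, Activity 2@3, Activity 3@7: d1:4  d2:4  d3:5  d4:5  d5:2  d6:2  d7:4  d8:4  d9:4  d10:4 — peak 5.

5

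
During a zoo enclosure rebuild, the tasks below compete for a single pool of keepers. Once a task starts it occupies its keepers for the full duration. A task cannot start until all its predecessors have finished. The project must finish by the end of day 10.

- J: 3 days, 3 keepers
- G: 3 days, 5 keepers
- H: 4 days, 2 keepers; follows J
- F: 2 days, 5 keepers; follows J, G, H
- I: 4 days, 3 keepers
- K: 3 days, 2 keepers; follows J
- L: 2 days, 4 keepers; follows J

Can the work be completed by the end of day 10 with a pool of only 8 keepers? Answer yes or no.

Schedule J@1, G@1, H@4, F@8, I@6, K@4, L@4: d1:8  d2:8  d3:8  d4:8  d5:8  d6:7  d7:5  d8:8  d9:8  d10:0 — peak 8 ≤ 8.

yes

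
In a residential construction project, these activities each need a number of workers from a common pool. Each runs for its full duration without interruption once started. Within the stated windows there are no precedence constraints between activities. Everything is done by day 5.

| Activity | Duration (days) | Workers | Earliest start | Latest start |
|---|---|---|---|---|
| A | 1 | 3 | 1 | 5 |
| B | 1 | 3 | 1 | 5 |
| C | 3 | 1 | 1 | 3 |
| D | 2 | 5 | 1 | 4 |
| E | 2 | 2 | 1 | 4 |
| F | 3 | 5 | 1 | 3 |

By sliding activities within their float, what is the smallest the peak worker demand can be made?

8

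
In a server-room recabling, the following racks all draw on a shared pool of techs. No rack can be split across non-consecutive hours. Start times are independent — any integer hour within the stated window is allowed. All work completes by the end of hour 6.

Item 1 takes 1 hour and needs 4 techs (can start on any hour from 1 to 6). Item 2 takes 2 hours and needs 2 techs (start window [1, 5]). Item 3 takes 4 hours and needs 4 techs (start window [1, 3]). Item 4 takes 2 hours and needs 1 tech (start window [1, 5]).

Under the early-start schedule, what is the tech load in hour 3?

4

At early start, hour 3 has: Item 3.
Demand: 4 = 4.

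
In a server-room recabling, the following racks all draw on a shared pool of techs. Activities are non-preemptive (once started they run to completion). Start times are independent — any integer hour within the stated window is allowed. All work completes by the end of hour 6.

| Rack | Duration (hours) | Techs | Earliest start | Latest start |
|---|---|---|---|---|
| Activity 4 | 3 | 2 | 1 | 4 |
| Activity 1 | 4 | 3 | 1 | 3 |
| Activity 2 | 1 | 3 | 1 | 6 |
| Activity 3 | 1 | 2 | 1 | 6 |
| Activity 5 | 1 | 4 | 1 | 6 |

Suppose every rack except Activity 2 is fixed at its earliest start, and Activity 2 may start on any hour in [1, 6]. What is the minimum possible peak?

Activity 2@1: h1:14  h2:5  h3:5  h4:3  h5:0  h6:0 → peak 14
Activity 2@2: h1:11  h2:8  h3:5  h4:3  h5:0  h6:0 → peak 11
Activity 2@3: h1:11  h2:5  h3:8  h4:3  h5:0  h6:0 → peak 11
Activity 2@4: h1:11  h2:5  h3:5  h4:6  h5:0  h6:0 → peak 11
Activity 2@5: h1:11  h2:5  h3:5  h4:3  h5:3  h6:0 → peak 11
Activity 2@6: h1:11  h2:5  h3:5  h4:3  h5:0  h6:3 → peak 11
Best is Activity 2@2, peak 11.

11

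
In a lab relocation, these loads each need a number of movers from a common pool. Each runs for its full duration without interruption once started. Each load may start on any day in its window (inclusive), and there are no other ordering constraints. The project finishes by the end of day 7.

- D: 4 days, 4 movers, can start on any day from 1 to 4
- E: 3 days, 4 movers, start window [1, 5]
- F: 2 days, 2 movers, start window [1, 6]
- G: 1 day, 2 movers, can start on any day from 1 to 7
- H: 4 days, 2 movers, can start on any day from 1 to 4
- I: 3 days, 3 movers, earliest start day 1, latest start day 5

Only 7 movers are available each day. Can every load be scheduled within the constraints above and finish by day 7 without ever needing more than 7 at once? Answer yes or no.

Total mover-days = 51; over 7 days the average is 51/7 > 7, so some day must exceed 7.

no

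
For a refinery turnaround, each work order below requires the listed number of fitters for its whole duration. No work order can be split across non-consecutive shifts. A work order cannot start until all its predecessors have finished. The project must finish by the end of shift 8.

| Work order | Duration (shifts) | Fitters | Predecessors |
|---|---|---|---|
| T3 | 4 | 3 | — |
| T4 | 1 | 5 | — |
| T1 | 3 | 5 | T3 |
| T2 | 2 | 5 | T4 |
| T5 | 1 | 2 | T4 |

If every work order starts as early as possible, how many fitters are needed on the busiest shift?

10

Early-start schedule: T3@1, T4@1, T1@5, T2@2, T5@2.
Load per shift: shift 1: 8, shift 2: 10, shift 3: 8, shift 4: 3, shift 5: 5, shift 6: 5, shift 7: 5, shift 8: 0.
Peak is 10.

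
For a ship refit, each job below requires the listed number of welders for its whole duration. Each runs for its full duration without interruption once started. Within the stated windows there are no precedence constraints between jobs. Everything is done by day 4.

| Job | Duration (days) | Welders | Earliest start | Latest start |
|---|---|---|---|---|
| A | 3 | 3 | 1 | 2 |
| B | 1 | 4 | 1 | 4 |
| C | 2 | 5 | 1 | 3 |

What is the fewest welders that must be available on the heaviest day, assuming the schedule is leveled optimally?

8

Early-start (A@1, B@1, C@1) gives peak 12: d1:12  d2:8  d3:3  d4:0.
Shift C→2.
Schedule A@1, B@1, C@2: d1:7  d2:8  d3:8  d4:0 — peak 8.
No arrangement of the 24 feasible schedules does better.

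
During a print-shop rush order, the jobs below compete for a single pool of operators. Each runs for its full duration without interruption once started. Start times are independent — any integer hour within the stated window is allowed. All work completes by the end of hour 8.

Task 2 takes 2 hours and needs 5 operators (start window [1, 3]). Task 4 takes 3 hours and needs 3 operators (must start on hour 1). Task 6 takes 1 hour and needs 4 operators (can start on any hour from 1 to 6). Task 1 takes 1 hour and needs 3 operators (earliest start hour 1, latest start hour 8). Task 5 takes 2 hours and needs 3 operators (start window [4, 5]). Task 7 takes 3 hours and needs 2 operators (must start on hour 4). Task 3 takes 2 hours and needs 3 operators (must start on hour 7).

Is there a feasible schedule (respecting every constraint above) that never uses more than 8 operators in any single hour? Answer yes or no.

yes

Schedule Task 2@1, Task 4@1, Task 6@3, Task 1@4, Task 5@4, Task 7@4, Task 3@7: h1:8  h2:8  h3:7  h4:8  h5:5  h6:2  h7:3  h8:3 — peak 8 ≤ 8.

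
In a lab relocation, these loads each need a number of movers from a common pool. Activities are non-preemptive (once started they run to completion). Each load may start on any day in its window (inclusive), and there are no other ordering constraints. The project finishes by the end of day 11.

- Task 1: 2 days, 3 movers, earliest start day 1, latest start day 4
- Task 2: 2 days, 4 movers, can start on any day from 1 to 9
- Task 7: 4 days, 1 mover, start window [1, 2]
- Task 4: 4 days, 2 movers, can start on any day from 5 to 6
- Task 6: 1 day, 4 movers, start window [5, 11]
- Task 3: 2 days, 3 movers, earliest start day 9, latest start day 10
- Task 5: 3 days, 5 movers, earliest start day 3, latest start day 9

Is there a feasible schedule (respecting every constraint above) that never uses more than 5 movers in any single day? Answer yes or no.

no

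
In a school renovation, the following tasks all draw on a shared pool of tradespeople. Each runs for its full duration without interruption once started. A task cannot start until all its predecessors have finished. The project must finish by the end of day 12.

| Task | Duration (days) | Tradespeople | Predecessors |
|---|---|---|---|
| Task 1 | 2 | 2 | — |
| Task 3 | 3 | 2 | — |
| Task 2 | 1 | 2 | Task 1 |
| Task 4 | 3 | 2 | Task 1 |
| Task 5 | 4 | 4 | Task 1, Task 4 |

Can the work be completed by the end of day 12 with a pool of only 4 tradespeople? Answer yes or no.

yes

Schedule Task 1@1, Task 3@1, Task 2@3, Task 4@4, Task 5@7: d1:4  d2:4  d3:4  d4:2  d5:2  d6:2  d7:4  d8:4  d9:4  d10:4  d11:0  d12:0 — peak 4 ≤ 4.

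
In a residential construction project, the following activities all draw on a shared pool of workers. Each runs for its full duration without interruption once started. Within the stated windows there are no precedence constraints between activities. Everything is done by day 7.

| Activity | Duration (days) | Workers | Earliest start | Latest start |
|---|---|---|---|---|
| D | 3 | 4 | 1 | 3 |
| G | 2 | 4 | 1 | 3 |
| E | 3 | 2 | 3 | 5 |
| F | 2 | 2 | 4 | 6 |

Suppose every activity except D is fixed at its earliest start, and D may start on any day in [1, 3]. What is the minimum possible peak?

8

D@1: d1:8  d2:8  d3:6  d4:4  d5:4  d6:0  d7:0 → peak 8
D@2: d1:4  d2:8  d3:6  d4:8  d5:4  d6:0  d7:0 → peak 8
D@3: d1:4  d2:4  d3:6  d4:8  d5:8  d6:0  d7:0 → peak 8
Best is D@1, peak 8.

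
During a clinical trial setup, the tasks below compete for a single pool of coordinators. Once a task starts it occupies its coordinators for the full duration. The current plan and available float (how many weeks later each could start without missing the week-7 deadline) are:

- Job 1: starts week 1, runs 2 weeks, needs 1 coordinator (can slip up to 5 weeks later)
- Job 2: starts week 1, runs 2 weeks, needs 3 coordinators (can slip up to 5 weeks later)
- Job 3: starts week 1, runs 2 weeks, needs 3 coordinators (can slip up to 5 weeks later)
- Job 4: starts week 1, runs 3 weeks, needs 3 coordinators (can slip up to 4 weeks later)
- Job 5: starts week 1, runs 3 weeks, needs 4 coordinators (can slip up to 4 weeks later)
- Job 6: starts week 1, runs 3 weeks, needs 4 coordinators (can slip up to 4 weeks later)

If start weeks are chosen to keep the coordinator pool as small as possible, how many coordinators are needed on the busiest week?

Early-start (Job 1@1, Job 2@1, Job 3@1, Job 4@1, Job 5@1, Job 6@1) gives peak 18: w1:18  w2:18  w3:11  w4:0  w5:0  w6:0  w7:0.
Shift Job 3→3, Job 5→4, Job 6→5.
Schedule Job 1@1, Job 2@1, Job 3@3, Job 4@1, Job 5@4, Job 6@5: w1:7  w2:7  w3:6  w4:7  w5:8  w6:8  w7:4 — peak 8.

8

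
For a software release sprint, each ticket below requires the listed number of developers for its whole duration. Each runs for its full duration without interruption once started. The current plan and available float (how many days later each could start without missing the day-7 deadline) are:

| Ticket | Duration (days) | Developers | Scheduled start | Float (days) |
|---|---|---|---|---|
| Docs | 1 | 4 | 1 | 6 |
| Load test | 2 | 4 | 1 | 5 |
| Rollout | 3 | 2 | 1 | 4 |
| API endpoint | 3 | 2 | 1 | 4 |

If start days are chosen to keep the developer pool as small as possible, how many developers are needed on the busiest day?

Early-start (Docs@1, Load test@1, Rollout@1, API endpoint@1) gives peak 12: d1:12  d2:8  d3:4  d4:0  d5:0  d6:0  d7:0.
Shift Load test→2, Rollout→4, API endpoint→4.
Schedule Docs@1, Load test@2, Rollout@4, API endpoint@4: d1:4  d2:4  d3:4  d4:4  d5:4  d6:4  d7:0 — peak 4.
Total developer-days = 24 over 7 days ⇒ peak ≥ ⌈24/7⌉ = 4, so 4 is optimal.

4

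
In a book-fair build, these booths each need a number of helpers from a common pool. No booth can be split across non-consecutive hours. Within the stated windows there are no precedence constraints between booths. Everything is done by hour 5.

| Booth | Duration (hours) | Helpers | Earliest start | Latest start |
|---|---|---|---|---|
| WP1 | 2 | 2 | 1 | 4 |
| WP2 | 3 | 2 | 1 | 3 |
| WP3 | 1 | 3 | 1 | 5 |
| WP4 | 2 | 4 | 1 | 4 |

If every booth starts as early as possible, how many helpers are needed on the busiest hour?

Early-start schedule: WP1@1, WP2@1, WP3@1, WP4@1.
Load per hour: hour 1: 11, hour 2: 8, hour 3: 2, hour 4: 0, hour 5: 0.
Peak is 11.

11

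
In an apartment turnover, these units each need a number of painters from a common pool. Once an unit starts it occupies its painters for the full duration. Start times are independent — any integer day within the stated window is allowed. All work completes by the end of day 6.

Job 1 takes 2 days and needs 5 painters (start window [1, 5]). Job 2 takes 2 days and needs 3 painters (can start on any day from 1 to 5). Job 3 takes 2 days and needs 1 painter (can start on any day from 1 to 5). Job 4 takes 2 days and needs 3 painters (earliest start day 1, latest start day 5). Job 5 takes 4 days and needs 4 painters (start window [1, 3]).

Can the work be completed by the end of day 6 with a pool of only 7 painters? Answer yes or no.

yes

Schedule Job 1@1, Job 2@3, Job 3@1, Job 4@5, Job 5@3: d1:6  d2:6  d3:7  d4:7  d5:7  d6:7 — peak 7 ≤ 7.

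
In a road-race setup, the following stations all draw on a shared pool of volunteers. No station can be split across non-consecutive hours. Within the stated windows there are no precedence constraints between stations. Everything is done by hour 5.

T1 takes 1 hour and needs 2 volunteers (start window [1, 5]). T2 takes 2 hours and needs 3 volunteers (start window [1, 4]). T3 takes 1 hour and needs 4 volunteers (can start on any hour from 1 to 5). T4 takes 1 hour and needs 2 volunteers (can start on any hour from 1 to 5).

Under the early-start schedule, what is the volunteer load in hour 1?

At early start, hour 1 has: T1, T2, T3, T4.
Demand: 2 + 3 + 4 + 2 = 11.

11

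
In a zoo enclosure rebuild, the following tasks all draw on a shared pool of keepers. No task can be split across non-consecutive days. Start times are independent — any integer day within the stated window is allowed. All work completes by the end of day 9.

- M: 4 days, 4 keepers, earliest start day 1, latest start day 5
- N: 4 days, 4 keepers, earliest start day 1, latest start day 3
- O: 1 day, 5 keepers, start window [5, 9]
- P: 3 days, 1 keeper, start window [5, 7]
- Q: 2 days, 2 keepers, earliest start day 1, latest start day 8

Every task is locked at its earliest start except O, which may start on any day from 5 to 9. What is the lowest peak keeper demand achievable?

10

O@5: d1:10  d2:10  d3:8  d4:8  d5:6  d6:1  d7:1  d8:0  d9:0 → peak 10
O@6: d1:10  d2:10  d3:8  d4:8  d5:1  d6:6  d7:1  d8:0  d9:0 → peak 10
O@7: d1:10  d2:10  d3:8  d4:8  d5:1  d6:1  d7:6  d8:0  d9:0 → peak 10
O@8: d1:10  d2:10  d3:8  d4:8  d5:1  d6:1  d7:1  d8:5  d9:0 → peak 10
O@9: d1:10  d2:10  d3:8  d4:8  d5:1  d6:1  d7:1  d8:0  d9:5 → peak 10
Best is O@5, peak 10.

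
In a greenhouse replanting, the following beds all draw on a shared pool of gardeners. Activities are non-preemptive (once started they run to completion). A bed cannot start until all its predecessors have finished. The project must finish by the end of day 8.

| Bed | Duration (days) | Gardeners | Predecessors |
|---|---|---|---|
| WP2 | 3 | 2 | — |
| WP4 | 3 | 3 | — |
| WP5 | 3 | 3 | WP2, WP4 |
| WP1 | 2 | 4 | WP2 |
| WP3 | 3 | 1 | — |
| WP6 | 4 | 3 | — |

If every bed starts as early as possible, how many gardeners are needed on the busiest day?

10

Early-start schedule: WP2@1, WP4@1, WP5@4, WP1@4, WP3@1, WP6@1.
Load per day: day 1: 9, day 2: 9, day 3: 9, day 4: 10, day 5: 7, day 6: 3, day 7: 0, day 8: 0.
Peak is 10.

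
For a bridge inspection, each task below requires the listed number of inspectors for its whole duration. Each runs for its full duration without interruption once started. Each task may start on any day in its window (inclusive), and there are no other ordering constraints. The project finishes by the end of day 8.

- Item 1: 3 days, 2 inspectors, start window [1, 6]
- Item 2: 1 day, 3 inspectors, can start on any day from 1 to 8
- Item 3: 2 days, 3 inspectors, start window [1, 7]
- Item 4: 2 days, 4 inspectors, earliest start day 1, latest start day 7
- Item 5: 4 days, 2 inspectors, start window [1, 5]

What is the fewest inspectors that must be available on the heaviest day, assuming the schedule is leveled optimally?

Early-start (Item 1@1, Item 2@1, Item 3@1, Item 4@1, Item 5@1) gives peak 14: d1:14  d2:11  d3:4  d4:2  d5:0  d6:0  d7:0  d8:0.
Shift Item 3→4, Item 4→6, Item 5→2.
Schedule Item 1@1, Item 2@1, Item 3@4, Item 4@6, Item 5@2: d1:5  d2:4  d3:4  d4:5  d5:5  d6:4  d7:4  d8:0 — peak 5.

5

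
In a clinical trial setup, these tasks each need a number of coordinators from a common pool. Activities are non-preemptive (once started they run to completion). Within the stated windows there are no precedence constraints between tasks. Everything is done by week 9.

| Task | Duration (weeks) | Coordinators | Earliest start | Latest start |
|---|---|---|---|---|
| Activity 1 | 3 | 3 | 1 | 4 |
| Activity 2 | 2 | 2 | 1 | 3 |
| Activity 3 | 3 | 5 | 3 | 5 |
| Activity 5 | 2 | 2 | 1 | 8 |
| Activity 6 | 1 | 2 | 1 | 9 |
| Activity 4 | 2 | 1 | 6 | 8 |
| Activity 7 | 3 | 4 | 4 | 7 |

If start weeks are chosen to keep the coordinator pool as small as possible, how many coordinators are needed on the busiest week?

Early-start (Activity 1@1, Activity 2@1, Activity 3@3, Activity 5@1, Activity 6@1, Activity 4@6, Activity 7@4) gives peak 9: w1:9  w2:7  w3:8  w4:9  w5:9  w6:5  w7:1  w8:0  w9:0.
Shift Activity 3→4, Activity 5→8, Activity 6→3, Activity 7→7.
Schedule Activity 1@1, Activity 2@1, Activity 3@4, Activity 5@8, Activity 6@3, Activity 4@6, Activity 7@7: w1:5  w2:5  w3:5  w4:5  w5:5  w6:6  w7:5  w8:6  w9:6 — peak 6.
Total coordinator-weeks = 48 over 9 weeks ⇒ peak ≥ ⌈48/9⌉ = 6, so 6 is optimal.

6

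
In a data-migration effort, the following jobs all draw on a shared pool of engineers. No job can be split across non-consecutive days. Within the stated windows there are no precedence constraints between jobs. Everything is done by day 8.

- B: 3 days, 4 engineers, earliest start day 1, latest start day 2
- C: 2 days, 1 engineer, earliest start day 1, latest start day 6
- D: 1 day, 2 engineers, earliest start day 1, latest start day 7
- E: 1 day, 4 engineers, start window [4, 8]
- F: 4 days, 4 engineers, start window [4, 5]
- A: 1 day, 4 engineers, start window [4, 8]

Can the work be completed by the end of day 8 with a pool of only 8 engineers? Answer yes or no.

Schedule B@1, C@1, D@1, E@4, F@4, A@5: d1:7  d2:5  d3:4  d4:8  d5:8  d6:4  d7:4  d8:0 — peak 8 ≤ 8.

yes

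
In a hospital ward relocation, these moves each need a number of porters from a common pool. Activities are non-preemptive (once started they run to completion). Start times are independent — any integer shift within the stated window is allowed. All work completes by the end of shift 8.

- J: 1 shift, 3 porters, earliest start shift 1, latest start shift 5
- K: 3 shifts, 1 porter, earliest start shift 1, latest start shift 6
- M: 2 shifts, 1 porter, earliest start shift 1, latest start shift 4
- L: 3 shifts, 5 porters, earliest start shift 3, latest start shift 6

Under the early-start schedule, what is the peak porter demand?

6

Early-start schedule: J@1, K@1, M@1, L@3.
Load per shift: shift 1: 5, shift 2: 2, shift 3: 6, shift 4: 5, shift 5: 5, shift 6: 0, shift 7: 0, shift 8: 0.
Peak is 6.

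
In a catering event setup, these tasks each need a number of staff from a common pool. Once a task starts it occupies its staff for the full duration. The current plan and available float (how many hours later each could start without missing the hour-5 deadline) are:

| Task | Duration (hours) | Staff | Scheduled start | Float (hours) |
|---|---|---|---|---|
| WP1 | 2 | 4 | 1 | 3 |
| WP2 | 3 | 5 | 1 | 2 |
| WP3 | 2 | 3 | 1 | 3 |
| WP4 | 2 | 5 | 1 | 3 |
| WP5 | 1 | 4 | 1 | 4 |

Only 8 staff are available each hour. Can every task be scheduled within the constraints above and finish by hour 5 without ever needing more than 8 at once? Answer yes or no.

no

Total staffer-hours = 43; over 5 hours the average is 43/5 > 8, so some hour must exceed 8.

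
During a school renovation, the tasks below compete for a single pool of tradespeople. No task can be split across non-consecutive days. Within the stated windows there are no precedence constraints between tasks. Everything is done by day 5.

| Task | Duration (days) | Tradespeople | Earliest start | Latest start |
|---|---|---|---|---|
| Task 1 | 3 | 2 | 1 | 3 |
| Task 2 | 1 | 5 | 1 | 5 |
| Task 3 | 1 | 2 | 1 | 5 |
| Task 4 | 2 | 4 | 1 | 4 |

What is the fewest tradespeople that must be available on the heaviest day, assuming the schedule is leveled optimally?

6

Early-start (Task 1@1, Task 2@1, Task 3@1, Task 4@1) gives peak 13: d1:13  d2:6  d3:2  d4:0  d5:0.
Shift Task 2→4, Task 4→2.
Schedule Task 1@1, Task 2@4, Task 3@1, Task 4@2: d1:4  d2:6  d3:6  d4:5  d5:0 — peak 6.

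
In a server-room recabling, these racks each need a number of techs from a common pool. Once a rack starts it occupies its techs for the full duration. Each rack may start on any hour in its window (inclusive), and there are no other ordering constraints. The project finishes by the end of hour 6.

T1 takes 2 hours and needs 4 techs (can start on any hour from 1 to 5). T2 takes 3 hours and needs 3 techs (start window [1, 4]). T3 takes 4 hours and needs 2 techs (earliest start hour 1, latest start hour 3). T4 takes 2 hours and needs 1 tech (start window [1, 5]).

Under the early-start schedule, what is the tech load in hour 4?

At early start, hour 4 has: T3.
Demand: 2 = 2.

2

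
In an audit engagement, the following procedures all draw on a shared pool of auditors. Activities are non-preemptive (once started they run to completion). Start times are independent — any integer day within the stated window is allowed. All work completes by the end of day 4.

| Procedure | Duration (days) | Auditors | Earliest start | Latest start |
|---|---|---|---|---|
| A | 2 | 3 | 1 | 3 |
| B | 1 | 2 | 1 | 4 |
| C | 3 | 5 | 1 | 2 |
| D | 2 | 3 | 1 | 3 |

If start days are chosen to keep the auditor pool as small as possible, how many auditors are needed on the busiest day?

Early-start (A@1, B@1, C@1, D@1) gives peak 13: d1:13  d2:11  d3:5  d4:0.
Shift C→2, D→3.
Schedule A@1, B@1, C@2, D@3: d1:5  d2:8  d3:8  d4:8 — peak 8.
Total auditor-days = 29 over 4 days ⇒ peak ≥ ⌈29/4⌉ = 8, so 8 is optimal.

8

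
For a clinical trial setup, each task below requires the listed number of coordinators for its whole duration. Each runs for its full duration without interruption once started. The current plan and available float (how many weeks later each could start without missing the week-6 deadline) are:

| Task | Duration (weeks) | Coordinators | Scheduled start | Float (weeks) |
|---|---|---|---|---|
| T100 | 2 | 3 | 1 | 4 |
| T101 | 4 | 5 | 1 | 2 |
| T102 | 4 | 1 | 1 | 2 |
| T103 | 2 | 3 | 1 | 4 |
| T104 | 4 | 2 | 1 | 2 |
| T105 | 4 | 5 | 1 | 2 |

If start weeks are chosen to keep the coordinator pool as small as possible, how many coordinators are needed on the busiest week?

Early-start (T100@1, T101@1, T102@1, T103@1, T104@1, T105@1) gives peak 19: w1:19  w2:19  w3:13  w4:13  w5:0  w6:0.
Shift T104→3, T105→3.
Schedule T100@1, T101@1, T102@1, T103@1, T104@3, T105@3: w1:12  w2:12  w3:13  w4:13  w5:7  w6:7 — peak 13.

13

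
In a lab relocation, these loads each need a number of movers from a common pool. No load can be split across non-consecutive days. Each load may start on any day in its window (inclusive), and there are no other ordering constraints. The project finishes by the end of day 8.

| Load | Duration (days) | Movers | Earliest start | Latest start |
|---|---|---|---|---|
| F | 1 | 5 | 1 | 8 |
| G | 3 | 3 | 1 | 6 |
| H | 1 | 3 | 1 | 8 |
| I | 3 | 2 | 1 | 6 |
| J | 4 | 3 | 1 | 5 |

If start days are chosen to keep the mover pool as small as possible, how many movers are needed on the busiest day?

6

Early-start (F@1, G@1, H@1, I@1, J@1) gives peak 16: d1:16  d2:8  d3:8  d4:3  d5:0  d6:0  d7:0  d8:0.
Shift G→2, H→2, I→3, J→5.
Schedule F@1, G@2, H@2, I@3, J@5: d1:5  d2:6  d3:5  d4:5  d5:5  d6:3  d7:3  d8:3 — peak 6.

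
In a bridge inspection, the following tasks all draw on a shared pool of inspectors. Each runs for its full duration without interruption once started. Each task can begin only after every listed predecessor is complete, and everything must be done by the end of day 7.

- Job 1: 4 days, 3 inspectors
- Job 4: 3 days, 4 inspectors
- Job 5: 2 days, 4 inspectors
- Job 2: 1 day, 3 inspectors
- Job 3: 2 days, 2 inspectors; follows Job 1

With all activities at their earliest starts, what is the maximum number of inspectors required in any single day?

14

Early-start schedule: Job 1@1, Job 4@1, Job 5@1, Job 2@1, Job 3@5.
Load per day: day 1: 14, day 2: 11, day 3: 7, day 4: 3, day 5: 2, day 6: 2, day 7: 0.
Peak is 14.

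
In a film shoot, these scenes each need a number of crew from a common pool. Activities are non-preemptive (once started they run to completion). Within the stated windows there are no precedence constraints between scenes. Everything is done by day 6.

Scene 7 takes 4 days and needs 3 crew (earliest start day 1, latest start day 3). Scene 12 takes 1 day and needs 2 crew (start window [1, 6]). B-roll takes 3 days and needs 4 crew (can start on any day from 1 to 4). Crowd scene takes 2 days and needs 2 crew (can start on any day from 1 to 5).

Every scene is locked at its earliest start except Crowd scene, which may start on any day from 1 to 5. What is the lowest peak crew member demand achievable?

9

Crowd scene@1: d1:11  d2:9  d3:7  d4:3  d5:0  d6:0 → peak 11
Crowd scene@2: d1:9  d2:9  d3:9  d4:3  d5:0  d6:0 → peak 9
Crowd scene@3: d1:9  d2:7  d3:9  d4:5  d5:0  d6:0 → peak 9
Crowd scene@4: d1:9  d2:7  d3:7  d4:5  d5:2  d6:0 → peak 9
Crowd scene@5: d1:9  d2:7  d3:7  d4:3  d5:2  d6:2 → peak 9
Best is Crowd scene@2, peak 9.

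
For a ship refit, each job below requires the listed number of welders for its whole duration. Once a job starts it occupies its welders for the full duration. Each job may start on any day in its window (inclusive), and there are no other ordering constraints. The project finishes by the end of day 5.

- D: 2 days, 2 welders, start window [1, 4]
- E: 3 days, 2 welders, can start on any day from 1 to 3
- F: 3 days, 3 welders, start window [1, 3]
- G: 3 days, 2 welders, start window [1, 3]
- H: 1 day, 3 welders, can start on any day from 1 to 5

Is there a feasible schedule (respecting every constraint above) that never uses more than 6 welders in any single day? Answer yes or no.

The minimum achievable peak is 7; 6 < 7, so no feasible schedule stays within the cap.

no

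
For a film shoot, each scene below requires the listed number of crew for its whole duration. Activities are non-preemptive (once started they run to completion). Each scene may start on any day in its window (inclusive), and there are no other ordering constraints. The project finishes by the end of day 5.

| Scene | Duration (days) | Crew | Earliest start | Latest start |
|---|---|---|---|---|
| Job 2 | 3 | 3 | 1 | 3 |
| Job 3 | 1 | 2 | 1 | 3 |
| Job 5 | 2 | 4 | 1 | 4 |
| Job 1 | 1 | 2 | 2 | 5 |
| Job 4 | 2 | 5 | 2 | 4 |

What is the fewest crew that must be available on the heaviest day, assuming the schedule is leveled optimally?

7

Early-start (Job 2@1, Job 3@1, Job 5@1, Job 1@2, Job 4@2) gives peak 14: d1:9  d2:14  d3:8  d4:0  d5:0.
Shift Job 5→2, Job 1→4, Job 4→4.
Schedule Job 2@1, Job 3@1, Job 5@2, Job 1@4, Job 4@4: d1:5  d2:7  d3:7  d4:7  d5:5 — peak 7.
Total crew member-days = 31 over 5 days ⇒ peak ≥ ⌈31/5⌉ = 7, so 7 is optimal.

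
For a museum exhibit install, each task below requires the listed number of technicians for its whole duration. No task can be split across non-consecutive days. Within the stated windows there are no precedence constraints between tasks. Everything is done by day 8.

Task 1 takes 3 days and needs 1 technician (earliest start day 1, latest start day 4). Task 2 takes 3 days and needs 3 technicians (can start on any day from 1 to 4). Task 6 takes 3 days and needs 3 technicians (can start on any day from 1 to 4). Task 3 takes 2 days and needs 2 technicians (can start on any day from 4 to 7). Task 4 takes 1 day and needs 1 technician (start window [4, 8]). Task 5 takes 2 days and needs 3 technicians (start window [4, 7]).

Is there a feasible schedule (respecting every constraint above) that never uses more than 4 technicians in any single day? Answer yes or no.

The minimum achievable peak is 5; 4 < 5, so no feasible schedule stays within the cap.

no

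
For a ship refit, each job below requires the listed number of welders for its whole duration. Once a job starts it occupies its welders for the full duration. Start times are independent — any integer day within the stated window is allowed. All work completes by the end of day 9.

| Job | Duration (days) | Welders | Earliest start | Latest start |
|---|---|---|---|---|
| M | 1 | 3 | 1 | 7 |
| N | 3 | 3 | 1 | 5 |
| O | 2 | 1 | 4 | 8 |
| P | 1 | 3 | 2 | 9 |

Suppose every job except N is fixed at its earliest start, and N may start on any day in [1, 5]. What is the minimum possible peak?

4

N@1: d1:6  d2:6  d3:3  d4:1  d5:1  d6:0  d7:0  d8:0  d9:0 → peak 6
N@2: d1:3  d2:6  d3:3  d4:4  d5:1  d6:0  d7:0  d8:0  d9:0 → peak 6
N@3: d1:3  d2:3  d3:3  d4:4  d5:4  d6:0  d7:0  d8:0  d9:0 → peak 4
N@4: d1:3  d2:3  d3:0  d4:4  d5:4  d6:3  d7:0  d8:0  d9:0 → peak 4
N@5: d1:3  d2:3  d3:0  d4:1  d5:4  d6:3  d7:3  d8:0  d9:0 → peak 4
Best is N@3, peak 4.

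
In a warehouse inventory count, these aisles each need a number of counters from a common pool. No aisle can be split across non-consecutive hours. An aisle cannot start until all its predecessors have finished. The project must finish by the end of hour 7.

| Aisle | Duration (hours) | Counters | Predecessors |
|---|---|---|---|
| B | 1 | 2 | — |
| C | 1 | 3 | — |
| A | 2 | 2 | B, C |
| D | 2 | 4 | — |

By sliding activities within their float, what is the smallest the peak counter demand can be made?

4

Early-start (B@1, C@1, A@2, D@1) gives peak 9: h1:9  h2:6  h3:2  h4:0  h5:0  h6:0  h7:0.
Shift C→2, A→3, D→5.
Schedule B@1, C@2, A@3, D@5: h1:2  h2:3  h3:2  h4:2  h5:4  h6:4  h7:0 — peak 4.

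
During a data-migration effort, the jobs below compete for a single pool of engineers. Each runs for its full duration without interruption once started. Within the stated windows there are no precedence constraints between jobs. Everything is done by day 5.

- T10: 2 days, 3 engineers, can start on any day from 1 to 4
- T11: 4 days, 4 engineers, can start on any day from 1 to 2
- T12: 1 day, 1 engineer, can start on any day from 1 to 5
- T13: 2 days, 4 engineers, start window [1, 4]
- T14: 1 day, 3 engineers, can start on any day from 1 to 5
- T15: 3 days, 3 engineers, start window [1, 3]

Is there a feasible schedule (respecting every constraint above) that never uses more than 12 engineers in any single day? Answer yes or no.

yes

Schedule T10@1, T11@1, T12@3, T13@4, T14@5, T15@1: d1:10  d2:10  d3:8  d4:8  d5:7 — peak 10 ≤ 12.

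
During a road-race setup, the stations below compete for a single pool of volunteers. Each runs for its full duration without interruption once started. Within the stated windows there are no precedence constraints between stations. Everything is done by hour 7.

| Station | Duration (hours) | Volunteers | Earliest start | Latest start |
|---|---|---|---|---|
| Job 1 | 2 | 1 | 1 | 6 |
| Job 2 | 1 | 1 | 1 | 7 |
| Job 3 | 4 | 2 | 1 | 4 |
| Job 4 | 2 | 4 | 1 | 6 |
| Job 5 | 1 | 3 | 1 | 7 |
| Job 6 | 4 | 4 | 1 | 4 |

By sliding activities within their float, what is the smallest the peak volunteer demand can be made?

Early-start (Job 1@1, Job 2@1, Job 3@1, Job 4@1, Job 5@1, Job 6@1) gives peak 15: h1:15  h2:11  h3:6  h4:6  h5:0  h6:0  h7:0.
Shift Job 3→3, Job 5→3, Job 6→4.
Schedule Job 1@1, Job 2@1, Job 3@3, Job 4@1, Job 5@3, Job 6@4: h1:6  h2:5  h3:5  h4:6  h5:6  h6:6  h7:4 — peak 6.
Total volunteer-hours = 38 over 7 hours ⇒ peak ≥ ⌈38/7⌉ = 6, so 6 is optimal.

6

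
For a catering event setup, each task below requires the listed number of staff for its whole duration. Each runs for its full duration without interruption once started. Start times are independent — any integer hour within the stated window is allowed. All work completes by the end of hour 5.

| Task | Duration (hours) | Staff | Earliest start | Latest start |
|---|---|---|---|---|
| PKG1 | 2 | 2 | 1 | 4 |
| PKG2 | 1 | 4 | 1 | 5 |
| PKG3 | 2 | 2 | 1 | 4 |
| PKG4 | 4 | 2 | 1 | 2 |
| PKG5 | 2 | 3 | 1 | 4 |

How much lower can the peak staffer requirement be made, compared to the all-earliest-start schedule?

7

Early-start peak: h1:13  h2:9  h3:2  h4:2  h5:0 ⇒ 13.
Leveled (PKG1@1, PKG2@1, PKG3@2, PKG4@2, PKG5@4): h1:6  h2:6  h3:4  h4:5  h5:5 ⇒ 6.
Reduction 13 − 6 = 7.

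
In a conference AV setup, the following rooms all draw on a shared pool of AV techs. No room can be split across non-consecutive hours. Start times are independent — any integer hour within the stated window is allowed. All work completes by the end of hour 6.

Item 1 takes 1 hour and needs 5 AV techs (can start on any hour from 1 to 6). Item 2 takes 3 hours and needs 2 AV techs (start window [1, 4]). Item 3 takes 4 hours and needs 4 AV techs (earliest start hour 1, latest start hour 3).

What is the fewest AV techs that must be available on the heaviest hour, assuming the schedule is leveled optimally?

6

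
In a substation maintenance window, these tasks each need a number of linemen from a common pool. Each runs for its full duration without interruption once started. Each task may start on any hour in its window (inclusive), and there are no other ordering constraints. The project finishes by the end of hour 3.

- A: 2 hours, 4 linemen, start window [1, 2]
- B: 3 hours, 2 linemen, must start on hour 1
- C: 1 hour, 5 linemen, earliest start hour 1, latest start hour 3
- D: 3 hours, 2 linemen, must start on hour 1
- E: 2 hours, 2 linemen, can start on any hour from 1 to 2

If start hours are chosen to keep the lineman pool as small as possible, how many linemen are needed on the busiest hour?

10

Early-start (A@1, B@1, C@1, D@1, E@1) gives peak 15: h1:15  h2:10  h3:4.
Shift C→3.
Schedule A@1, B@1, C@3, D@1, E@1: h1:10  h2:10  h3:9 — peak 10.
Total lineman-hours = 29 over 3 hours ⇒ peak ≥ ⌈29/3⌉ = 10, so 10 is optimal.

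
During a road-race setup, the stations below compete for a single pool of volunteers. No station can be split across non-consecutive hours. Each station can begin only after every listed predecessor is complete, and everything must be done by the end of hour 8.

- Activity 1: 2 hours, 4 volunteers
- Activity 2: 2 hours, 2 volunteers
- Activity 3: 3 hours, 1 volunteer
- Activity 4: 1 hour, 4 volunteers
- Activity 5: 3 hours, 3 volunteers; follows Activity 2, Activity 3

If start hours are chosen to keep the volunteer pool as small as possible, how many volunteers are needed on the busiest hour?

5

Early-start (Activity 1@1, Activity 2@1, Activity 3@1, Activity 4@1, Activity 5@4) gives peak 11: h1:11  h2:7  h3:1  h4:3  h5:3  h6:3  h7:0  h8:0.
Shift Activity 2→3, Activity 4→5, Activity 5→6.
Schedule Activity 1@1, Activity 2@3, Activity 3@1, Activity 4@5, Activity 5@6: h1:5  h2:5  h3:3  h4:2  h5:4  h6:3  h7:3  h8:3 — peak 5.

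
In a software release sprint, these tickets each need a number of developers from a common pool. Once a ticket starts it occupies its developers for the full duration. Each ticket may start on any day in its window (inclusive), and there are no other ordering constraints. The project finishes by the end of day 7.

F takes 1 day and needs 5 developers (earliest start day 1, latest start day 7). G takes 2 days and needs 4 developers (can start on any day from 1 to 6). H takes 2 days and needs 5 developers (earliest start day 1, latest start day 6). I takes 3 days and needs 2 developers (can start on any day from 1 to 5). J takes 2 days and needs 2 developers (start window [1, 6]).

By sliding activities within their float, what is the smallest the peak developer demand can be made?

Early-start (F@1, G@1, H@1, I@1, J@1) gives peak 18: d1:18  d2:13  d3:2  d4:0  d5:0  d6:0  d7:0.
Shift G→2, H→6, I→2, J→4.
Schedule F@1, G@2, H@6, I@2, J@4: d1:5  d2:6  d3:6  d4:4  d5:2  d6:5  d7:5 — peak 6.

6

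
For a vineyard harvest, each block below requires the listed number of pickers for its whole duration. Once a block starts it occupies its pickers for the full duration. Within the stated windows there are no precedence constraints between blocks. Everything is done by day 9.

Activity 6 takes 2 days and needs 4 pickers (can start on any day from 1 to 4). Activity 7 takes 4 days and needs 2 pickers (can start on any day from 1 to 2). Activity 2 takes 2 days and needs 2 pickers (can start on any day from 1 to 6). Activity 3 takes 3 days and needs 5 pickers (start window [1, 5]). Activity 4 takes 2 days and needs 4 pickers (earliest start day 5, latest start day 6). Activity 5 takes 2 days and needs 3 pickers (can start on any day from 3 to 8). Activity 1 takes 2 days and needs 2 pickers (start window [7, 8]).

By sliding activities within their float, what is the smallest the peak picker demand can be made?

7

Early-start (Activity 6@1, Activity 7@1, Activity 2@1, Activity 3@1, Activity 4@5, Activity 5@3, Activity 1@7) gives peak 13: d1:13  d2:13  d3:10  d4:5  d5:4  d6:4  d7:2  d8:2  d9:0.
Shift Activity 2→5, Activity 3→3, Activity 4→6, Activity 5→7, Activity 1→8.
Schedule Activity 6@1, Activity 7@1, Activity 2@5, Activity 3@3, Activity 4@6, Activity 5@7, Activity 1@8: d1:6  d2:6  d3:7  d4:7  d5:7  d6:6  d7:7  d8:5  d9:2 — peak 7.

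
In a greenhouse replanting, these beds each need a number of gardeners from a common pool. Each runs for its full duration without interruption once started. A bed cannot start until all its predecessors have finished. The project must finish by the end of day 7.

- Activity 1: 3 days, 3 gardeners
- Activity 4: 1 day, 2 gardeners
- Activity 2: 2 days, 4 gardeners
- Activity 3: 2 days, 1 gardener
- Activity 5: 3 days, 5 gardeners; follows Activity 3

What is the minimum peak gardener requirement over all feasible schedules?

7

Early-start (Activity 1@1, Activity 4@1, Activity 2@1, Activity 3@1, Activity 5@3) gives peak 10: d1:10  d2:8  d3:8  d4:5  d5:5  d6:0  d7:0.
Shift Activity 2→3, Activity 5→5.
Schedule Activity 1@1, Activity 4@1, Activity 2@3, Activity 3@1, Activity 5@5: d1:6  d2:4  d3:7  d4:4  d5:5  d6:5  d7:5 — peak 7.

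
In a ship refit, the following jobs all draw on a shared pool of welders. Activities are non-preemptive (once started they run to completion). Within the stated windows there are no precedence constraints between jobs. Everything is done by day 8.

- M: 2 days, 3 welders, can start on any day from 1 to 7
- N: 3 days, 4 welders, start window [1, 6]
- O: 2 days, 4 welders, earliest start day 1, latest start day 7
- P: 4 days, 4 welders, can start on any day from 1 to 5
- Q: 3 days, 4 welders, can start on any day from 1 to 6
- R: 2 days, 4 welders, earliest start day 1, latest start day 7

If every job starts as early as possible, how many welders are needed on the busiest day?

Early-start schedule: M@1, N@1, O@1, P@1, Q@1, R@1.
Load per day: day 1: 23, day 2: 23, day 3: 12, day 4: 4, day 5: 0, day 6: 0, day 7: 0, day 8: 0.
Peak is 23.

23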